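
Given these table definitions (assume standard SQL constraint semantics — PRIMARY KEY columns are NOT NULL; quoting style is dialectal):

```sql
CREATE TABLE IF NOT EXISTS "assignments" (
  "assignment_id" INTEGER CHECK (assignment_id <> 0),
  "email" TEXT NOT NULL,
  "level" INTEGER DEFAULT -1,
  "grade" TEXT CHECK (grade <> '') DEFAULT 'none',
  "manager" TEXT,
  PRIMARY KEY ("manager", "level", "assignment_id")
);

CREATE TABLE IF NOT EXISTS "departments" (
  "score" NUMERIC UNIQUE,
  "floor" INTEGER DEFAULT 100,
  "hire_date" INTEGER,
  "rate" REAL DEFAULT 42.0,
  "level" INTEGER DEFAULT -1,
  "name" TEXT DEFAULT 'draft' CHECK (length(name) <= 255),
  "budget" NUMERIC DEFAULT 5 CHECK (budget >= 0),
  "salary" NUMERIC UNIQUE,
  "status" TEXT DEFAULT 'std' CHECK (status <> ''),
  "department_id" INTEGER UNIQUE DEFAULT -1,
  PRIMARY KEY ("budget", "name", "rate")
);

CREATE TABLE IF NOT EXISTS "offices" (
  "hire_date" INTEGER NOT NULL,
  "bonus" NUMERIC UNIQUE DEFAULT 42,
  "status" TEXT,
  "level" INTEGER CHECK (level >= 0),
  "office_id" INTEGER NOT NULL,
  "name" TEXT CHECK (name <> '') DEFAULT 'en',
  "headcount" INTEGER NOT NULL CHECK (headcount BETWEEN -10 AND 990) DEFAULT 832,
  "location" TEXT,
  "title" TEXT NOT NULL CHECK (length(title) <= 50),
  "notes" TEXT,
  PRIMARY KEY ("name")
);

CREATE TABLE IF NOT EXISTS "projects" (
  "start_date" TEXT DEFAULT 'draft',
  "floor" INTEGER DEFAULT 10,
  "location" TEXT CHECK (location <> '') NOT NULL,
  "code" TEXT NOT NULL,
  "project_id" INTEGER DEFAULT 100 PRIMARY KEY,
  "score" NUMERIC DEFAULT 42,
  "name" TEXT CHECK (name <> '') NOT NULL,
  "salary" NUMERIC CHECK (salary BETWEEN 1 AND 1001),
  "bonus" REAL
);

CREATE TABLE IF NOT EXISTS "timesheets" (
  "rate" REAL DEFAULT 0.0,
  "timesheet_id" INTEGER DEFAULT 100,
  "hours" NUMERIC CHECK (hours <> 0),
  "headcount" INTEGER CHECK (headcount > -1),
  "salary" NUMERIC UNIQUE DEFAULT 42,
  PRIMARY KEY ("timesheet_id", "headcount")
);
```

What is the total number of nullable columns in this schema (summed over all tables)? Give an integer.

21

assignments: 1 nullable (grade — PK (manager, level, assignment_id) and explicit NOT NULL columns excluded).
departments: 7 nullable (score, floor, hire_date, level, salary, status, department_id — PK (budget, name, rate) and explicit NOT NULL columns excluded).
offices: 5 nullable (bonus, status, level, location, notes — PK (name) and explicit NOT NULL columns excluded).
projects: 5 nullable (start_date, floor, score, salary, bonus — PK (project_id) and explicit NOT NULL columns excluded).
timesheets: 3 nullable (rate, hours, salary — PK (timesheet_id, headcount) and explicit NOT NULL columns excluded).
Total: 1 + 7 + 5 + 5 + 3 = 21.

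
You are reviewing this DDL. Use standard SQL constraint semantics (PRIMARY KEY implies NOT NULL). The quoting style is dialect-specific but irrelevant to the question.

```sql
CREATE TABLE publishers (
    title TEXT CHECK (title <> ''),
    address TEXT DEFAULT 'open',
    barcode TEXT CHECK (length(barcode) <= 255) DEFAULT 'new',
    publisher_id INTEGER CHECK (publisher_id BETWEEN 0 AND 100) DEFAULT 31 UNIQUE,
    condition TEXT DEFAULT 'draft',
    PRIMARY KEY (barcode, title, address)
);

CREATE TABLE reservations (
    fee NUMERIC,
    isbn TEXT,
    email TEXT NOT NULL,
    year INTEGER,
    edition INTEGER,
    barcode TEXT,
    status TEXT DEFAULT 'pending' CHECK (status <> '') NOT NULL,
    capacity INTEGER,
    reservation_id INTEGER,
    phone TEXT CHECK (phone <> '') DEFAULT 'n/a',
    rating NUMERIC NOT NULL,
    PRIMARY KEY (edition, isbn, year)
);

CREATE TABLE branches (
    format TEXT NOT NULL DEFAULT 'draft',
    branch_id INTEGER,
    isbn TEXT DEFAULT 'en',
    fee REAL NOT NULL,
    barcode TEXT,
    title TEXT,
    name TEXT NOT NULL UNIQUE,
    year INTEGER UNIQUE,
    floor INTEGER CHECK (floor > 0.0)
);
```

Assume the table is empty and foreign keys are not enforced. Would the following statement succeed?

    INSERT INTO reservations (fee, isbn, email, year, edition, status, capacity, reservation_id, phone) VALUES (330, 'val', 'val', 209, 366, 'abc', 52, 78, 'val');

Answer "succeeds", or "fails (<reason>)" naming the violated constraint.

fails (NOT NULL on rating)

rating is omitted from the column list and has no DEFAULT, so it would receive NULL.
But rating is declared NOT NULL.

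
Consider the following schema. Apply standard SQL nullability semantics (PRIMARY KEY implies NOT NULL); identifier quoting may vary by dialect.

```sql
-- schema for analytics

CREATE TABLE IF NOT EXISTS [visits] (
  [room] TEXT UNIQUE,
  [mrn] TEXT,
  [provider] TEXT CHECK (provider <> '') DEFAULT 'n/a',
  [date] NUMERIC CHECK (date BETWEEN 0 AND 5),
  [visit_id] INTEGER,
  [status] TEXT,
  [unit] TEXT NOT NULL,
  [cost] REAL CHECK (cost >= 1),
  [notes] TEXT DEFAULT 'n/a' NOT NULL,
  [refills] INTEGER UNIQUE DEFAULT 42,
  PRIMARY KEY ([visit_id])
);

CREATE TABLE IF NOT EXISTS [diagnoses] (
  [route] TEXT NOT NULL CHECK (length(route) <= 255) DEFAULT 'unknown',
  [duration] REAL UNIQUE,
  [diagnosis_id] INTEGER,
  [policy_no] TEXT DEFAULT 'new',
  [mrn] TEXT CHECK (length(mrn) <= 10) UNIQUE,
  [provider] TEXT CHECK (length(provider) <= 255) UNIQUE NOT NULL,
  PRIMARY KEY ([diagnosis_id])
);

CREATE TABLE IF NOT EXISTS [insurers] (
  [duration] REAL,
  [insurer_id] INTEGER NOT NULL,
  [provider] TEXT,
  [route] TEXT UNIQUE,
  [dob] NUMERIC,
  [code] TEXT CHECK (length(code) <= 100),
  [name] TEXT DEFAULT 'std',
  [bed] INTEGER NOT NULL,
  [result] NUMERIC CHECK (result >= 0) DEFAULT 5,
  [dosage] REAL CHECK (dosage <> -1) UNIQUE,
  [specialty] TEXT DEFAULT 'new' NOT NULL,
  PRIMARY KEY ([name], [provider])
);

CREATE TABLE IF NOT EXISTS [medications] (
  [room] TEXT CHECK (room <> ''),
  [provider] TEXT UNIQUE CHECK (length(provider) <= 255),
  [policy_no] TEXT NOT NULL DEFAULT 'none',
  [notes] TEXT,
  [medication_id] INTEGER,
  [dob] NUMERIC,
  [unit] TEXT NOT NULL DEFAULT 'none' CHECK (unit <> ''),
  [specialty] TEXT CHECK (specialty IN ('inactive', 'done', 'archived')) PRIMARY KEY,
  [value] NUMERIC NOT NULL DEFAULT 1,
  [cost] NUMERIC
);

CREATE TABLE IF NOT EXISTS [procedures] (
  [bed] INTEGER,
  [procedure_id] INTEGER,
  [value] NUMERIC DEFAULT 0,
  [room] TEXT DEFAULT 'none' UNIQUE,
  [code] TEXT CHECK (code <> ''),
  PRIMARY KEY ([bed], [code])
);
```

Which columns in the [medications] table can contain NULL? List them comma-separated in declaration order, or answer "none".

room, provider, notes, medication_id, dob, cost

- room: CHECK does not forbid NULL (a CHECK constraint passes when its expression is NULL) → nullable.
- provider: CHECK does not forbid NULL (a CHECK constraint passes when its expression is NULL) → nullable.
- policy_no: declared NOT NULL → not nullable.
- notes: no NOT NULL constraint applies → nullable.
- medication_id: no NOT NULL constraint applies → nullable.
- dob: no NOT NULL constraint applies → nullable.
- unit: declared NOT NULL → not nullable.
- specialty: part of the PRIMARY KEY, which implies NOT NULL → not nullable.
- value: declared NOT NULL → not nullable.
- cost: no NOT NULL constraint applies → nullable.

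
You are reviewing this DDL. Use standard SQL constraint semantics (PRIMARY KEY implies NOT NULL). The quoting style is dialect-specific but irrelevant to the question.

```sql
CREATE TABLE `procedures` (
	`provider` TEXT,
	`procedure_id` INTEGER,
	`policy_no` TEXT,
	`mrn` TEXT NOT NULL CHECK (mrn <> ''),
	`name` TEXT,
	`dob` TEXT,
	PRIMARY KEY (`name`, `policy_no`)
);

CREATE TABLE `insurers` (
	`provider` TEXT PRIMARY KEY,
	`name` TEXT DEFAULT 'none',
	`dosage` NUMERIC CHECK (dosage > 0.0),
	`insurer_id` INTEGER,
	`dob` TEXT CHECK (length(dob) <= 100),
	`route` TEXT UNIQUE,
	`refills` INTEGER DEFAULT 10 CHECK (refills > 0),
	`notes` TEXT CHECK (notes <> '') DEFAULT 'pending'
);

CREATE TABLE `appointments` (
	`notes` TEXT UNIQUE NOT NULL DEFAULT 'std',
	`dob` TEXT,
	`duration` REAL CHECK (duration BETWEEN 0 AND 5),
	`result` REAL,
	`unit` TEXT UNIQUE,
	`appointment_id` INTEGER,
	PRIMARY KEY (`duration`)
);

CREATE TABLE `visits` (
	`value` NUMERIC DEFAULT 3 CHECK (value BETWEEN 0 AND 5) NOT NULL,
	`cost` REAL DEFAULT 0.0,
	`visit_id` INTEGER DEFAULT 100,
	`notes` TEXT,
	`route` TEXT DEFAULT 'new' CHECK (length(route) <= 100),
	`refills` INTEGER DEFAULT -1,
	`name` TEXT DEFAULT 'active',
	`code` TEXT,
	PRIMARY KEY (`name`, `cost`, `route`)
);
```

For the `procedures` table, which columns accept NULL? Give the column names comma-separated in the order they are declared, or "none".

provider, procedure_id, dob

- provider: no NOT NULL constraint applies → nullable.
- procedure_id: no NOT NULL constraint applies → nullable.
- policy_no: part of the PRIMARY KEY, which implies NOT NULL → not nullable.
- mrn: declared NOT NULL → not nullable.
- name: part of the PRIMARY KEY, which implies NOT NULL → not nullable.
- dob: no NOT NULL constraint applies → nullable.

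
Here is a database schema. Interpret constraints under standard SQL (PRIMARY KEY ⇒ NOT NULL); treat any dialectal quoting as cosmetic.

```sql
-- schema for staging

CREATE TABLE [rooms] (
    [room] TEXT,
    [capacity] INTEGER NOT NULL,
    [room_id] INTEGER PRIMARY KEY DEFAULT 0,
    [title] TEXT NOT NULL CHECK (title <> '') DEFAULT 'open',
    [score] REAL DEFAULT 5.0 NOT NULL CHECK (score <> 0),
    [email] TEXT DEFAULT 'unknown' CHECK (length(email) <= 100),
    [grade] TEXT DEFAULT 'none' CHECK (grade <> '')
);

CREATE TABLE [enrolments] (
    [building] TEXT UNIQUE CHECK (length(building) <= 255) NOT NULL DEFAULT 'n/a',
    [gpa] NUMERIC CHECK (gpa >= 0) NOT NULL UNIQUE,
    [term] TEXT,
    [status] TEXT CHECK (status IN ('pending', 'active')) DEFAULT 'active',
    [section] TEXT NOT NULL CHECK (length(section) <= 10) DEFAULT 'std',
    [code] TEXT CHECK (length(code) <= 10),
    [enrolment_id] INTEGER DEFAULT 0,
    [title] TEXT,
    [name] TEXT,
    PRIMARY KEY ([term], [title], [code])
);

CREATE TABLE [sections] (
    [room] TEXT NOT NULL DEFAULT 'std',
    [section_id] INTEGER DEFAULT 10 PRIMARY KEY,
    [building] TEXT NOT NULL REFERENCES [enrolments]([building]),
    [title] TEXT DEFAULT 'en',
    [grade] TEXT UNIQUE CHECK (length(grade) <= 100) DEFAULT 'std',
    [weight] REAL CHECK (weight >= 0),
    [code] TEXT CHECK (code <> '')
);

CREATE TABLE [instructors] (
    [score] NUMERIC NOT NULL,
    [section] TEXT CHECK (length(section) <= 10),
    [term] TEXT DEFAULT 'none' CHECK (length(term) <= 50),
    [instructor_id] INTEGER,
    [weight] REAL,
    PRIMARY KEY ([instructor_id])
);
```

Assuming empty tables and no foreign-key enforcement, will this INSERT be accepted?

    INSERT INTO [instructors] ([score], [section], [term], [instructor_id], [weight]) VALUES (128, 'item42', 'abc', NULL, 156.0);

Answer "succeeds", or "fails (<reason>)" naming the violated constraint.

instructor_id is explicitly set to NULL, but instructor_id is part of the PRIMARY KEY (implied NOT NULL).

fails (NOT NULL on instructor_id)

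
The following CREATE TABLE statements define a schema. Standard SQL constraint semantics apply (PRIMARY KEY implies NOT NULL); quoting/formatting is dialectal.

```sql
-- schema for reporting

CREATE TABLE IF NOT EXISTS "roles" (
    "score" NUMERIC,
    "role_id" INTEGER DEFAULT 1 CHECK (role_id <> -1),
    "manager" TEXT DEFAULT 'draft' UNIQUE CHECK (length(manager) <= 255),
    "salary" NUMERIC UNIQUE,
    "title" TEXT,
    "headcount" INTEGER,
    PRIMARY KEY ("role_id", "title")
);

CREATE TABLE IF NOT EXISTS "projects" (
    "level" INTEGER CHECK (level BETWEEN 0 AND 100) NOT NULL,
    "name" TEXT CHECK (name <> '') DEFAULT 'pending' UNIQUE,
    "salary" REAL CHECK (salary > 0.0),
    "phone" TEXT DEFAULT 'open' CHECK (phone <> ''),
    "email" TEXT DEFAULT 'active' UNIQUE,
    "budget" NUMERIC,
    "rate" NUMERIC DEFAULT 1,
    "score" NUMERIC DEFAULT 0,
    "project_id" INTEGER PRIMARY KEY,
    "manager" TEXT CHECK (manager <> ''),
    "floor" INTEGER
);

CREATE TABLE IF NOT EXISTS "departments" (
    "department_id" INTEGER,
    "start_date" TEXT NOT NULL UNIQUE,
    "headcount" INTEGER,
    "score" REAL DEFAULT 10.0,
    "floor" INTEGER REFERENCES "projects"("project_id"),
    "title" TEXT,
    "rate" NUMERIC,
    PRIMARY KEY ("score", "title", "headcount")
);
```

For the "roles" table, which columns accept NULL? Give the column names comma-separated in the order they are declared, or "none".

- score: no NOT NULL constraint applies → nullable.
- role_id: part of the PRIMARY KEY, which implies NOT NULL → not nullable.
- manager: CHECK does not forbid NULL (a CHECK constraint passes when its expression is NULL) → nullable.
- salary: UNIQUE does not imply NOT NULL → nullable.
- title: part of the PRIMARY KEY, which implies NOT NULL → not nullable.
- headcount: no NOT NULL constraint applies → nullable.

score, manager, salary, headcount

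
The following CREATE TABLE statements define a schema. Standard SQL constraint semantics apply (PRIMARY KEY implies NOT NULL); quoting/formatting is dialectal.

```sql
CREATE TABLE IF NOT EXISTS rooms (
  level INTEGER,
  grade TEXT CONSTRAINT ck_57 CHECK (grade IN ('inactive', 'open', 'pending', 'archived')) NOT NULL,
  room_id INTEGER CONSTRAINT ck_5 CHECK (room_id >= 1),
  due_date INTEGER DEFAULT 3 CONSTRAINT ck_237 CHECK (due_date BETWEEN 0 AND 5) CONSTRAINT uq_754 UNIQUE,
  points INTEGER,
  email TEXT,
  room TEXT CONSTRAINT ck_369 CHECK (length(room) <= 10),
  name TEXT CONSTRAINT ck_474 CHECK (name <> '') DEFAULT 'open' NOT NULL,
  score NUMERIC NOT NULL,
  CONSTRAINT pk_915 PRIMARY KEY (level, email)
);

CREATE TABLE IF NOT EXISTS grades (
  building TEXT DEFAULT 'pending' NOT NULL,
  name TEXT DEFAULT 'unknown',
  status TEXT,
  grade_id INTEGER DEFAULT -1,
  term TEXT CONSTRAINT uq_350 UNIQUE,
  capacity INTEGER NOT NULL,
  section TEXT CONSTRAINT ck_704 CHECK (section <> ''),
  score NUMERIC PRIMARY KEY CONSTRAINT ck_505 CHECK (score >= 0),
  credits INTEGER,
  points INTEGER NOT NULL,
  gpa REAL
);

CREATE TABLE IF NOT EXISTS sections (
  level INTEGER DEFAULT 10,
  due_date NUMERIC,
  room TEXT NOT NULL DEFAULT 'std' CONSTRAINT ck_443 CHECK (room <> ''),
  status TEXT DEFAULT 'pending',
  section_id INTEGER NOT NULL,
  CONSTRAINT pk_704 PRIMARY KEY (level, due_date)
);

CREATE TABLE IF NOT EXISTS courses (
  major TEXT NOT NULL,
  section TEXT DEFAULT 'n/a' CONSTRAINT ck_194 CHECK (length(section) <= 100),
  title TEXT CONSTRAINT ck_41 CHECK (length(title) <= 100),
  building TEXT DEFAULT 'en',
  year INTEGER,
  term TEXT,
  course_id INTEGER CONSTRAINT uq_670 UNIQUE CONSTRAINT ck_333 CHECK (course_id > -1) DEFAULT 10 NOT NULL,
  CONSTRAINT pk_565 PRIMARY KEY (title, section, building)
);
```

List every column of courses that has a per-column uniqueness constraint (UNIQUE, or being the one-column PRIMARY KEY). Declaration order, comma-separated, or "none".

course_id

- major: no UNIQUE or single-column PK constraint.
- section: part of a composite PRIMARY KEY — only the tuple is unique, not this column on its own.
- title: part of a composite PRIMARY KEY — only the tuple is unique, not this column on its own.
- building: part of a composite PRIMARY KEY — only the tuple is unique, not this column on its own.
- year: no UNIQUE or single-column PK constraint.
- term: no UNIQUE or single-column PK constraint.
- course_id: declared UNIQUE → unique.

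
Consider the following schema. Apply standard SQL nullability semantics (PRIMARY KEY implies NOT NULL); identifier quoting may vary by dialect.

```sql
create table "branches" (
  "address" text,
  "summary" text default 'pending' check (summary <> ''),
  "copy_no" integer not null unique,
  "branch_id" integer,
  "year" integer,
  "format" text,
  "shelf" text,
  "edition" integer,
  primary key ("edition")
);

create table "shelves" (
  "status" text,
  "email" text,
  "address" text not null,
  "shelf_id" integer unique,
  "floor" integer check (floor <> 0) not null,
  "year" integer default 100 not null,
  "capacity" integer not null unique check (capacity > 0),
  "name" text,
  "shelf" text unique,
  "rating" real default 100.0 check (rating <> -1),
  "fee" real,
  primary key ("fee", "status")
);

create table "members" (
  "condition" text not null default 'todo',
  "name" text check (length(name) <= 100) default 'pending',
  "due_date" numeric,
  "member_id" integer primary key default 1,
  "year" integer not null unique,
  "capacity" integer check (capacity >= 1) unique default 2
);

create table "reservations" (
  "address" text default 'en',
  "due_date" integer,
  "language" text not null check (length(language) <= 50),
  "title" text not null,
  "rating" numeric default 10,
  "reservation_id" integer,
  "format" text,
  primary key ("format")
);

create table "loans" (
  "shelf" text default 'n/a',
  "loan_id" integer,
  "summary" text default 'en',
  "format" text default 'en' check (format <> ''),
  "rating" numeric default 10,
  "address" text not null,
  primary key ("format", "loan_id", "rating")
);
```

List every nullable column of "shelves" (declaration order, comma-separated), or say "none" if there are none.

email, shelf_id, name, shelf, rating

- status: part of the PRIMARY KEY, which implies NOT NULL → not nullable.
- email: no NOT NULL constraint applies → nullable.
- address: declared NOT NULL → not nullable.
- shelf_id: UNIQUE does not imply NOT NULL → nullable.
- floor: declared NOT NULL → not nullable.
- year: declared NOT NULL → not nullable.
- capacity: declared NOT NULL → not nullable.
- name: no NOT NULL constraint applies → nullable.
- shelf: UNIQUE does not imply NOT NULL → nullable.
- rating: CHECK does not forbid NULL (a CHECK constraint passes when its expression is NULL) → nullable.
- fee: part of the PRIMARY KEY, which implies NOT NULL → not nullable.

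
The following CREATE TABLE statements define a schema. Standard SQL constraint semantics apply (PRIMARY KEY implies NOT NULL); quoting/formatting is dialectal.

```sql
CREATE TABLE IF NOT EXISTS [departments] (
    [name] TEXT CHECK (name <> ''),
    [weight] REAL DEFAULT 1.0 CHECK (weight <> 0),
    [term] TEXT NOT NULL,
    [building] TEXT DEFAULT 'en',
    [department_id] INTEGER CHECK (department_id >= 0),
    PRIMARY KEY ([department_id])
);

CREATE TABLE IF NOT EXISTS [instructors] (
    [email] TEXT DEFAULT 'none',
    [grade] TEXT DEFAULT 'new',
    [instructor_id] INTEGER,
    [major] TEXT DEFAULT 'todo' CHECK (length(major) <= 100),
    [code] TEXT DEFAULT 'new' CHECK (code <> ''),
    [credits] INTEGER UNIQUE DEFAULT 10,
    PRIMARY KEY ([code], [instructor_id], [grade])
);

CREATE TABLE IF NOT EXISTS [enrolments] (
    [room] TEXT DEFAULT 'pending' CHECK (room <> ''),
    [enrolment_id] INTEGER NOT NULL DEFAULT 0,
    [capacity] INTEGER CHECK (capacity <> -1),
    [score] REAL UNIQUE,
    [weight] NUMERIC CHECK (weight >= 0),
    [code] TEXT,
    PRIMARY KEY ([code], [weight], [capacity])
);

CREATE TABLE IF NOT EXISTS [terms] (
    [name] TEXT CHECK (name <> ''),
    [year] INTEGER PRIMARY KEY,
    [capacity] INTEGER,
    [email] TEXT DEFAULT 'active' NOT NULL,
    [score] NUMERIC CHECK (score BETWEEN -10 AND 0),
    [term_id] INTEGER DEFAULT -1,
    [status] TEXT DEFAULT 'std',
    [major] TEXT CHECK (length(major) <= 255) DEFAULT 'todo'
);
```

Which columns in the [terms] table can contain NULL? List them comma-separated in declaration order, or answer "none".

- name: CHECK does not forbid NULL (a CHECK constraint passes when its expression is NULL) → nullable.
- year: part of the PRIMARY KEY, which implies NOT NULL → not nullable.
- capacity: no NOT NULL constraint applies → nullable.
- email: declared NOT NULL → not nullable.
- score: CHECK does not forbid NULL (a CHECK constraint passes when its expression is NULL) → nullable.
- term_id: DEFAULT only fills an omitted column; an explicit NULL is still allowed → nullable.
- status: DEFAULT only fills an omitted column; an explicit NULL is still allowed → nullable.
- major: CHECK does not forbid NULL (a CHECK constraint passes when its expression is NULL) → nullable.

name, capacity, score, term_id, status, major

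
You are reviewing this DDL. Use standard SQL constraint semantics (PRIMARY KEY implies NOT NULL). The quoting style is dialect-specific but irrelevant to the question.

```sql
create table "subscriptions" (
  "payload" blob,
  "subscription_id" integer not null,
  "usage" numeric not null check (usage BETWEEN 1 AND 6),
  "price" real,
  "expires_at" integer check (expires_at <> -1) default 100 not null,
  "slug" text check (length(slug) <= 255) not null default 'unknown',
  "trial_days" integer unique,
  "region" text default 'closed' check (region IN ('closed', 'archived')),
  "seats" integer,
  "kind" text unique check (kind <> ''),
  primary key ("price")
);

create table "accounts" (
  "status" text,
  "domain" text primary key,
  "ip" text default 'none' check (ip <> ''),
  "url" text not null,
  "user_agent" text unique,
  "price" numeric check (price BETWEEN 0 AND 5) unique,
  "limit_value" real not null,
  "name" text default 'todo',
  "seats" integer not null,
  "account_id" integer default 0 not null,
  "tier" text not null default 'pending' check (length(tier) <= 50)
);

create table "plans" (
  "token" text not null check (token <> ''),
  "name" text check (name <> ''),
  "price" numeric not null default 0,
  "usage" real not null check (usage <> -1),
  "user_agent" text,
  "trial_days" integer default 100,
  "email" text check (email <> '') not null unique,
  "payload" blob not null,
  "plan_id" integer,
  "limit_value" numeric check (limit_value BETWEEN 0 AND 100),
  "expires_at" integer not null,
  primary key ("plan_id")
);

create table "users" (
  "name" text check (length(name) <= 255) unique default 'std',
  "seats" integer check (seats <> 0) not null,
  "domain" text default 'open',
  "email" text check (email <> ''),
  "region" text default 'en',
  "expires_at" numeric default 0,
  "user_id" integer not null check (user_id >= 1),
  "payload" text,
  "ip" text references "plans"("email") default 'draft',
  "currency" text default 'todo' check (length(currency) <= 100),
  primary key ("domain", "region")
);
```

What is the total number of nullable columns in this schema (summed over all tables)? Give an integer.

20

subscriptions: 5 nullable (payload, trial_days, region, seats, kind — PK (price) and explicit NOT NULL columns excluded).
accounts: 5 nullable (status, ip, user_agent, price, name — PK (domain) and explicit NOT NULL columns excluded).
plans: 4 nullable (name, user_agent, trial_days, limit_value — PK (plan_id) and explicit NOT NULL columns excluded).
users: 6 nullable (name, email, expires_at, payload, ip, currency — PK (domain, region) and explicit NOT NULL columns excluded).
Total: 5 + 5 + 4 + 6 = 20.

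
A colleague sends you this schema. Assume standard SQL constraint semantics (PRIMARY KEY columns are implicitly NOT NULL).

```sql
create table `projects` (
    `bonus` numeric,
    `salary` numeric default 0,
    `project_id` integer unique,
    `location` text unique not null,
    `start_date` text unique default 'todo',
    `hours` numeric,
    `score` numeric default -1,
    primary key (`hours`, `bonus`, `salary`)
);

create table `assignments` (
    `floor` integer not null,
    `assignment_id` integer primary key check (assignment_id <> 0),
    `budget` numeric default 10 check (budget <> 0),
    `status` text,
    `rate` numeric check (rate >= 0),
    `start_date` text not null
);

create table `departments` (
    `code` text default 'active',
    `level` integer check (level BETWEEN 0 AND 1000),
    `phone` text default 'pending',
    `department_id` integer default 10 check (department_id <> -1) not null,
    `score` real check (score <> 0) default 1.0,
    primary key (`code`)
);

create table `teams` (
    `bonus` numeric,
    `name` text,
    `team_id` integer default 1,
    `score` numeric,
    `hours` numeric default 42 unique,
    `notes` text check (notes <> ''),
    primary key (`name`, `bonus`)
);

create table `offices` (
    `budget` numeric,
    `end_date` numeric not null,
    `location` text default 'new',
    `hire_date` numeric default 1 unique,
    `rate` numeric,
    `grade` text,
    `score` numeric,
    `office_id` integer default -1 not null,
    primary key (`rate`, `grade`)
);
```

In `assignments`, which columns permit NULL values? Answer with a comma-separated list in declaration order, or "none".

budget, status, rate

- floor: declared NOT NULL → not nullable.
- assignment_id: part of the PRIMARY KEY, which implies NOT NULL → not nullable.
- budget: CHECK does not forbid NULL (a CHECK constraint passes when its expression is NULL) → nullable.
- status: no NOT NULL constraint applies → nullable.
- rate: CHECK does not forbid NULL (a CHECK constraint passes when its expression is NULL) → nullable.
- start_date: declared NOT NULL → not nullable.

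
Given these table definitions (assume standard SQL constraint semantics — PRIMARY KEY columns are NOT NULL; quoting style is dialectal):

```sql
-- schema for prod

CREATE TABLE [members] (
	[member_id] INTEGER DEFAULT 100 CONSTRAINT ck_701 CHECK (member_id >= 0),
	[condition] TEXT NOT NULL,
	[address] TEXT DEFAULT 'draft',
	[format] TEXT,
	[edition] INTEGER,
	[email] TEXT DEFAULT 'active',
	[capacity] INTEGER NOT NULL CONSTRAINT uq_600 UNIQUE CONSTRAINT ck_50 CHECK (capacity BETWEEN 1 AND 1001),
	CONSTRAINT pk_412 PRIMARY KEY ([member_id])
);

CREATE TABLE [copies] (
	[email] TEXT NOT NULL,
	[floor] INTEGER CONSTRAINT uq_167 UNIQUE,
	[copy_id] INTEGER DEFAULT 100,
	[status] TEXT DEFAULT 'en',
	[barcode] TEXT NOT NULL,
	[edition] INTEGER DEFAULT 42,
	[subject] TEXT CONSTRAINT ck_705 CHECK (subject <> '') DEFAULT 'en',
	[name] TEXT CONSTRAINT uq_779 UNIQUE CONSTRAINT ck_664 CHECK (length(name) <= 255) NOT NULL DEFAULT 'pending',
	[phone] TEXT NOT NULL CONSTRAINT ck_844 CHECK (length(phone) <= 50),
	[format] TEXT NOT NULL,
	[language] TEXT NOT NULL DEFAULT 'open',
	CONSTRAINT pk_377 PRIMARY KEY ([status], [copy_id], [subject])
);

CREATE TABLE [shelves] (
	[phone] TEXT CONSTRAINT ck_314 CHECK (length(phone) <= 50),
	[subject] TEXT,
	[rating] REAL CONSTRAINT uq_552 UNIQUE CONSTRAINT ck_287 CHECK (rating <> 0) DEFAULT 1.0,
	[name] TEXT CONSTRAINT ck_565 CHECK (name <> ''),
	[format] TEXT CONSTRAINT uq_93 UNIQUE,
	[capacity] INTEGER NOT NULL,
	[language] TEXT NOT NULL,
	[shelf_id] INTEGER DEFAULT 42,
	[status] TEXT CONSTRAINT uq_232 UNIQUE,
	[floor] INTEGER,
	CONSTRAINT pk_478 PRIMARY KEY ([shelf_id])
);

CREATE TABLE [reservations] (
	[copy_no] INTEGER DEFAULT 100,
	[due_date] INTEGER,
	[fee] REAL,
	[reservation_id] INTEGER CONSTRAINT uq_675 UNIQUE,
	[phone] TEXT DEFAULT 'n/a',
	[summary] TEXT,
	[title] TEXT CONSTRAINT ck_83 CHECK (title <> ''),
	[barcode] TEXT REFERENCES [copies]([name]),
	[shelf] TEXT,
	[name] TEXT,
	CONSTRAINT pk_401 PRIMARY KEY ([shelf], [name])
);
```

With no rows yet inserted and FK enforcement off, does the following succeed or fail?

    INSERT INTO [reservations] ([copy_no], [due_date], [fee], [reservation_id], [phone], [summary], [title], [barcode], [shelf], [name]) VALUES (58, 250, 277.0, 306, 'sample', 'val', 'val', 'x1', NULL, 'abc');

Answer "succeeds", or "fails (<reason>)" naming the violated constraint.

shelf is explicitly set to NULL, but shelf is part of the PRIMARY KEY (implied NOT NULL).

fails (NOT NULL on shelf)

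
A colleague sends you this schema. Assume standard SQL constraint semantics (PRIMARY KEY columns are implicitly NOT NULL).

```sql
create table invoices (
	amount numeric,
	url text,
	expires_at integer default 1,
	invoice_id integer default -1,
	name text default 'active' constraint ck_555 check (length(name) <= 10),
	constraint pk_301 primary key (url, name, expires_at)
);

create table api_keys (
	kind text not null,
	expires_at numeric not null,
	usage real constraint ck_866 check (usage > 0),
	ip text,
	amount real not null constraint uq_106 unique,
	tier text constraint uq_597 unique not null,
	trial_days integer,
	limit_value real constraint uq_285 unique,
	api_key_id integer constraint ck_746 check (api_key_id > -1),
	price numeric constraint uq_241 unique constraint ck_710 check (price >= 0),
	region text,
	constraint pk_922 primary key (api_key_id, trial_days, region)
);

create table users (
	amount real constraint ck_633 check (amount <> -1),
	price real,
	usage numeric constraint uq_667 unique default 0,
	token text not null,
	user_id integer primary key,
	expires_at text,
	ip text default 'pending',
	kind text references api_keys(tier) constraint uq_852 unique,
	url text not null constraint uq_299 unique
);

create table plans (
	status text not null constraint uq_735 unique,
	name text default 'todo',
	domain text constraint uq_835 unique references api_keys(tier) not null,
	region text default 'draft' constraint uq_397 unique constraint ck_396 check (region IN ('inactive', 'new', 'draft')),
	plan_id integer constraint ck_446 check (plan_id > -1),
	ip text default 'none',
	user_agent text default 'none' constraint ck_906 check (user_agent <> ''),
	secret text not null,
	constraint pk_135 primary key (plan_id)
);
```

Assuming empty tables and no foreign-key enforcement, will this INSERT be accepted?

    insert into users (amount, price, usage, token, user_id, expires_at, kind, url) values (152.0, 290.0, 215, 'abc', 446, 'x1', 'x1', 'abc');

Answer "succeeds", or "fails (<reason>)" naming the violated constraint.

NOT NULL columns: token is supplied; url is supplied; user_id is supplied.
CHECK constraints: 152.0 satisfies (amount <> -1).
No constraint is violated.

succeeds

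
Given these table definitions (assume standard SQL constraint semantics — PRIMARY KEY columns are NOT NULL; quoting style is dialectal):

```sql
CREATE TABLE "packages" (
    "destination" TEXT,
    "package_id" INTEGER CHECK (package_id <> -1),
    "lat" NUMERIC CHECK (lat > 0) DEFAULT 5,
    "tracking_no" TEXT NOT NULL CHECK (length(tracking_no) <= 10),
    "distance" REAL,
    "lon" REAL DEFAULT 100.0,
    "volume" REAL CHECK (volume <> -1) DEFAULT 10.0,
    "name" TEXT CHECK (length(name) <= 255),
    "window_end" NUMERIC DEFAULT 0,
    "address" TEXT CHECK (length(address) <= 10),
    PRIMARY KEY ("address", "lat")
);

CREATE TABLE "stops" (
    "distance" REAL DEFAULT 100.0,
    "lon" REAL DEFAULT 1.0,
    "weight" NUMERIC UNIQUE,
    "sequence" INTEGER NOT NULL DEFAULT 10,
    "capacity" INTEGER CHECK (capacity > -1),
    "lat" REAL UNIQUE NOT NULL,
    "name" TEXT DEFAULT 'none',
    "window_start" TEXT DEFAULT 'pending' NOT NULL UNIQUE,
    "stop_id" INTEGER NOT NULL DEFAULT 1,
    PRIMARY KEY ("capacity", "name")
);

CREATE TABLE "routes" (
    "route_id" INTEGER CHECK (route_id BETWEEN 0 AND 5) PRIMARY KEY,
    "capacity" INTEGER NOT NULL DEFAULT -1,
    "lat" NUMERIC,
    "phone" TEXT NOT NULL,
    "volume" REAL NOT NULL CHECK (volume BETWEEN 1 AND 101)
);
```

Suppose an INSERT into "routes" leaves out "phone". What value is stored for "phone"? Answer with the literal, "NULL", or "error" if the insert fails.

phone has no DEFAULT clause.
Omitting it would insert NULL, but it is declared NOT NULL, so the INSERT fails.

error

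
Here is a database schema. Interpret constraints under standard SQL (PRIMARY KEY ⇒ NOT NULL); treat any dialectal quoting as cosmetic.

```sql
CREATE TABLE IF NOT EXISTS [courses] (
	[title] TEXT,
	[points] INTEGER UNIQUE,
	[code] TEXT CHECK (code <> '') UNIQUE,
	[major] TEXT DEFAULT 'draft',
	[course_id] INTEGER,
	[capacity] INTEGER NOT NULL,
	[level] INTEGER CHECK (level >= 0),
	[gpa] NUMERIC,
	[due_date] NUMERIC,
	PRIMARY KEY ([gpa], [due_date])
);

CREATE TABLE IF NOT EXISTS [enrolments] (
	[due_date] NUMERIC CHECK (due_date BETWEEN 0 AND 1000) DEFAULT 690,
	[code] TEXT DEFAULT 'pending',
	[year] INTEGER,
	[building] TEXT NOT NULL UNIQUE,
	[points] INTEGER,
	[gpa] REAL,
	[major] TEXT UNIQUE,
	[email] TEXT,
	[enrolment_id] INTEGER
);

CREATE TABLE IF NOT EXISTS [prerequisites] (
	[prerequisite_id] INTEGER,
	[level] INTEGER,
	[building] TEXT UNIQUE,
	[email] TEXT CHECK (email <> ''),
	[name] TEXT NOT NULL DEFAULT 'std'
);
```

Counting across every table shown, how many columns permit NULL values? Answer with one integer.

18

courses: 6 nullable (title, points, code, major, course_id, level — PK (gpa, due_date) and explicit NOT NULL columns excluded).
enrolments: 8 nullable (due_date, code, year, points, gpa, major, email, enrolment_id — PK none and explicit NOT NULL columns excluded).
prerequisites: 4 nullable (prerequisite_id, level, building, email — PK none and explicit NOT NULL columns excluded).
Total: 6 + 8 + 4 = 18.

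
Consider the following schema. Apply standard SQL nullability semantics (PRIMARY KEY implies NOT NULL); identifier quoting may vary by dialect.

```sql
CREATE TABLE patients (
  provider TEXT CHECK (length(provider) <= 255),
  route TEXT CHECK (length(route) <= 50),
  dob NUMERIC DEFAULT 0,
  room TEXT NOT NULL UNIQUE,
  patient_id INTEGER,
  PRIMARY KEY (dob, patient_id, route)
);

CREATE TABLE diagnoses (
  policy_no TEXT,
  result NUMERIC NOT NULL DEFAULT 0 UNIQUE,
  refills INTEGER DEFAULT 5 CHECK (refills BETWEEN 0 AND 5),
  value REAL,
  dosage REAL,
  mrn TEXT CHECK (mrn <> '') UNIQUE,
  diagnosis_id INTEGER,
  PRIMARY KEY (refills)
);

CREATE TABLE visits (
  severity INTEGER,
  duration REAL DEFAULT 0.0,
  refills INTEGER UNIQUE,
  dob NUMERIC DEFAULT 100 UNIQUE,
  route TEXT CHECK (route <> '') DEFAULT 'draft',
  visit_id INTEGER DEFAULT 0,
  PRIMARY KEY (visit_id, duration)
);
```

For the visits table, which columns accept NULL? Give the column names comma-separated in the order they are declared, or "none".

- severity: no NOT NULL constraint applies → nullable.
- duration: part of the PRIMARY KEY, which implies NOT NULL → not nullable.
- refills: UNIQUE does not imply NOT NULL → nullable.
- dob: UNIQUE does not imply NOT NULL → nullable.
- route: CHECK does not forbid NULL (a CHECK constraint passes when its expression is NULL) → nullable.
- visit_id: part of the PRIMARY KEY, which implies NOT NULL → not nullable.

severity, refills, dob, route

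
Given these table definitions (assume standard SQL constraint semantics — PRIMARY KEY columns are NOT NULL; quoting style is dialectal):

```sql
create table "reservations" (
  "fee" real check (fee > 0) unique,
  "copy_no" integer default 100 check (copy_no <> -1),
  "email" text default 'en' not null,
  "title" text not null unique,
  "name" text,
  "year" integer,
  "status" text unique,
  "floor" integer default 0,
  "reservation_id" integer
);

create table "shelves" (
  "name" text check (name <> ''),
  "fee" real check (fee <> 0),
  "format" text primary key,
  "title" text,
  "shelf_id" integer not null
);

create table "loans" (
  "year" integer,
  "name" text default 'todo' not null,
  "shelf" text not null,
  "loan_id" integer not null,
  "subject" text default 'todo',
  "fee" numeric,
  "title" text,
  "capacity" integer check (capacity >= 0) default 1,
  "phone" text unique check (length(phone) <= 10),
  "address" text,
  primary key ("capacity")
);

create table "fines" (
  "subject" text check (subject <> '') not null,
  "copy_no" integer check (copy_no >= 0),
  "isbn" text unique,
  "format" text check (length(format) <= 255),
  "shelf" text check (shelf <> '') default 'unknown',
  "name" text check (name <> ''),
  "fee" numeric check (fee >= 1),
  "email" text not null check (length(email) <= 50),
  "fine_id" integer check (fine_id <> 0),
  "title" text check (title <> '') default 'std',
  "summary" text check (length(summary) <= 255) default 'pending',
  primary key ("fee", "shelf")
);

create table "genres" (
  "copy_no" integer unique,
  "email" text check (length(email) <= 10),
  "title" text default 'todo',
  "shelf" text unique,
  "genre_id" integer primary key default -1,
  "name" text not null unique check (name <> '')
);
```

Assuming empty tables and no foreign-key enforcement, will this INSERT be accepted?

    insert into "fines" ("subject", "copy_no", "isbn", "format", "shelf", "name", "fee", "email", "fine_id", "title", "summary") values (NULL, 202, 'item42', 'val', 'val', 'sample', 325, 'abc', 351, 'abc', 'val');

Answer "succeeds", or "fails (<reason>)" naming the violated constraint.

fails (NOT NULL on subject)

subject is explicitly set to NULL, but subject is declared NOT NULL.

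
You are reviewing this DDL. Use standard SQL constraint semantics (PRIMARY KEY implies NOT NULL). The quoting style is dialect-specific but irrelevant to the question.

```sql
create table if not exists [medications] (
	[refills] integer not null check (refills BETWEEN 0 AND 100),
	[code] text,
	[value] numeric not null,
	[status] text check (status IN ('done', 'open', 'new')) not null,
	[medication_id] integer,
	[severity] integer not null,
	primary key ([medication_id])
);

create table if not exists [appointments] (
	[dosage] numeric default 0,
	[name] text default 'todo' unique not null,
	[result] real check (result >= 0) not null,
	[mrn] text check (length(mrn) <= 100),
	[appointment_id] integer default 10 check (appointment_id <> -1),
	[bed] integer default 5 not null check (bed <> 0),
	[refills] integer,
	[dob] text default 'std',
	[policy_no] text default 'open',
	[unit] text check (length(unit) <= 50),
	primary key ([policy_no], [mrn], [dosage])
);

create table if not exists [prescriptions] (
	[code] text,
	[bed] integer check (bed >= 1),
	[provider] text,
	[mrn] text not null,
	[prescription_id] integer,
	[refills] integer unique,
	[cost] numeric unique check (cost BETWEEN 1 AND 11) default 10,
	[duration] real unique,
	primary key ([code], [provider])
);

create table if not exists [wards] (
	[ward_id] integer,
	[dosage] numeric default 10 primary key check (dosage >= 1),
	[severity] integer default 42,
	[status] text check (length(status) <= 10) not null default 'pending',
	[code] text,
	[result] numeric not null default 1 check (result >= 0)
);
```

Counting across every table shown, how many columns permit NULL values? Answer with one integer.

13

medications: 1 nullable (code — PK (medication_id) and explicit NOT NULL columns excluded).
appointments: 4 nullable (appointment_id, refills, dob, unit — PK (policy_no, mrn, dosage) and explicit NOT NULL columns excluded).
prescriptions: 5 nullable (bed, prescription_id, refills, cost, duration — PK (code, provider) and explicit NOT NULL columns excluded).
wards: 3 nullable (ward_id, severity, code — PK (dosage) and explicit NOT NULL columns excluded).
Total: 1 + 4 + 5 + 3 = 13.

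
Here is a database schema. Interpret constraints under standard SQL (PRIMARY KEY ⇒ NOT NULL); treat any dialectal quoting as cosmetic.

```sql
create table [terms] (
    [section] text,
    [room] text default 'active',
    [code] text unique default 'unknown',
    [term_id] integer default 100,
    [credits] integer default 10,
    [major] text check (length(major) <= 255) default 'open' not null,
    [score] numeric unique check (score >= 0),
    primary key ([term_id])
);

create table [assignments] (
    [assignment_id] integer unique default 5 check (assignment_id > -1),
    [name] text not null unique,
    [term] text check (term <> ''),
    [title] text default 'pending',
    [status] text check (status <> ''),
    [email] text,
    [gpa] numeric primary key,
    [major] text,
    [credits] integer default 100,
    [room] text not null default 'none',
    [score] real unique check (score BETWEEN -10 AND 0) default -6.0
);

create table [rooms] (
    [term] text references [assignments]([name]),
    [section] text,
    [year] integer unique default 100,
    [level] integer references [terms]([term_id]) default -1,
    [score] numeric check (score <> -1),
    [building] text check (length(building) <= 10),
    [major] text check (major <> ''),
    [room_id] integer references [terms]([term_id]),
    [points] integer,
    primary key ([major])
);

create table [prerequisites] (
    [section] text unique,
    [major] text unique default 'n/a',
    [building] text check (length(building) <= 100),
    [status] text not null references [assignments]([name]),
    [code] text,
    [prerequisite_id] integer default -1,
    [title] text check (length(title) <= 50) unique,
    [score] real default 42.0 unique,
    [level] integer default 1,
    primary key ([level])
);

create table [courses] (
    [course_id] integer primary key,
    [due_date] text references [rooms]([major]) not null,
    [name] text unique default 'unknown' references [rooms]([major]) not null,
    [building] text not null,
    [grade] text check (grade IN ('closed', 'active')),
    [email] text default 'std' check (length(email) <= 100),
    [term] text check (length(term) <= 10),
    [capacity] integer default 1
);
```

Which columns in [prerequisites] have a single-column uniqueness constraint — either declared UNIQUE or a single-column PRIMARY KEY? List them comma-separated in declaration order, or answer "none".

section, major, title, score, level

- section: declared UNIQUE → unique.
- major: declared UNIQUE → unique.
- building: no UNIQUE or single-column PK constraint.
- status: no UNIQUE or single-column PK constraint.
- code: no UNIQUE or single-column PK constraint.
- prerequisite_id: no UNIQUE or single-column PK constraint.
- title: declared UNIQUE → unique.
- score: declared UNIQUE → unique.
- level: single-column PRIMARY KEY → unique.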